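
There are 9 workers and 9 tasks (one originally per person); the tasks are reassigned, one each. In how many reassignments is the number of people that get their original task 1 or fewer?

Sum C(9,i)·!(9-i) for i = 0..1:
  i=0: C(9,0)·!9 = 1·133496 = 133496
  i=1: C(9,1)·!8 = 9·14833 = 133497
Total = 266993.

266993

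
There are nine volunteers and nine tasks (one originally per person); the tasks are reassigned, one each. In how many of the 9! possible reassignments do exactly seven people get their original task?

Choose which 7 of the 9 are fixed: C(9,7) = 36.
The other 2 form a derangement: !2 = 1.
Total: 36 × 1 = 36.

36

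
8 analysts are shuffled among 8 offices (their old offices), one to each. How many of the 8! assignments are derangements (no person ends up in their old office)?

14833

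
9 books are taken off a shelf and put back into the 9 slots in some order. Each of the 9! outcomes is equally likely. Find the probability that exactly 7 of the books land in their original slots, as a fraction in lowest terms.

Favorable outcomes: C(9,7)·!2 = 36·1 = 36.
Total outcomes: 9! = 362880.
Probability = 36/362880 = 1/10080.

1/10080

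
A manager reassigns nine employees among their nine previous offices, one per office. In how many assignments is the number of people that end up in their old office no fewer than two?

95887

Sum C(9,i)·!(9-i) for i = 2..9:
  i=2: C(9,2)·!7 = 36·1854 = 66744
  i=3: C(9,3)·!6 = 84·265 = 22260
  i=4: C(9,4)·!5 = 126·44 = 5544
  i=5: C(9,5)·!4 = 126·9 = 1134
  i=6: C(9,6)·!3 = 84·2 = 168
  i=7: C(9,7)·!2 = 36·1 = 36
  i=8: C(9,8)·!1 = 9·0 = 0
  i=9: C(9,9)·!0 = 1·1 = 1
Total = 95887.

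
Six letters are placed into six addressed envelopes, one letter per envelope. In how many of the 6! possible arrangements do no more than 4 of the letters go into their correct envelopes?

719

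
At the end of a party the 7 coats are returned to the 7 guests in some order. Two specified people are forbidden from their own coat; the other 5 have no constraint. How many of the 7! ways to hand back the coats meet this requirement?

Inclusion-exclusion on the 2 forbidden self-matches:
Σ_{j=0}^{2} (-1)^j C(2,j)(7-j)!
= C(2,0)·7! - C(2,1)·6! + C(2,2)·5!
= 5040 - 1440 + 120
= 3720

3720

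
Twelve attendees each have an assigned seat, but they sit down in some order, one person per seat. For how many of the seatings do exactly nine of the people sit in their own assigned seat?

440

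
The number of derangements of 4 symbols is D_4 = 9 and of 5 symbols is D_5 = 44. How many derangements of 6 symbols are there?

265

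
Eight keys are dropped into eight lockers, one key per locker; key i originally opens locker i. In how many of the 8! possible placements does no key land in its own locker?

14833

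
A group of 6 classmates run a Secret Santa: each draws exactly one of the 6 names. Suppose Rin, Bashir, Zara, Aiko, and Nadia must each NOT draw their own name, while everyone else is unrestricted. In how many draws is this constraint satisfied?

309

Let A_j be the event that the j-th constrained one is fixed. By inclusion-exclusion over the 5 events:
Σ_{j=0}^{5} (-1)^j C(5,j)(6-j)!
= C(5,0)·6! - C(5,1)·5! + C(5,2)·4! - C(5,3)·3! + C(5,4)·2! - C(5,5)·1!
= 720 - 600 + 240 - 60 + 10 - 1
= 309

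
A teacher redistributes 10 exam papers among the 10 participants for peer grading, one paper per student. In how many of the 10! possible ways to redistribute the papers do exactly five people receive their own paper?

Pick the 5 fixed positions: C(10,5) = 252 ways.
The other 5 form a derangement: !5 = 44.
Total: 252 × 44 = 11088.

11088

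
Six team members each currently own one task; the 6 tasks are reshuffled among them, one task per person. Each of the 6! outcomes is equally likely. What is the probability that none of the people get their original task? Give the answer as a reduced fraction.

53/144

Favorable outcomes: !6 = 265.
Total outcomes: 6! = 720.
Probability = 265/720 = 53/144.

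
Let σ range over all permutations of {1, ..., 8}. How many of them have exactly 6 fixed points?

Choose which 6 of the 8 are fixed: C(8,6) = 28.
The other 2 form a derangement: !2 = 1.
Total: 28 × 1 = 28.

28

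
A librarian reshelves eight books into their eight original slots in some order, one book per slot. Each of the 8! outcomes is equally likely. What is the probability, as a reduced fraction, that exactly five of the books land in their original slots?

Favorable outcomes: C(8,5)·!3 = 56·2 = 112.
Total outcomes: 8! = 40320.
Probability = 112/40320 = 1/360.

1/360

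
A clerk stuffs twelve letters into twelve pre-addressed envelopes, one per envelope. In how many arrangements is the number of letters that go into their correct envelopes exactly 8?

4455

Choose which 8 of the 12 are fixed: C(12,8) = 495.
The other 4 form a derangement: !4 = 9.
Total: 495 × 9 = 4455.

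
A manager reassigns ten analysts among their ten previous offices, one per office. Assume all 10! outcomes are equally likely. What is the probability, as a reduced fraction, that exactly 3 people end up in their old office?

103/1680

Favorable outcomes: C(10,3)·!7 = 120·1854 = 222480.
Total outcomes: 10! = 3628800.
Probability = 222480/3628800 = 103/1680.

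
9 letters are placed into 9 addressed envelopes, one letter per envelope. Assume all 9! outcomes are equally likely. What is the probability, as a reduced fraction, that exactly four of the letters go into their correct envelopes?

11/720

Favorable outcomes: C(9,4)·!5 = 126·44 = 5544.
Total outcomes: 9! = 362880.
Probability = 5544/362880 = 11/720.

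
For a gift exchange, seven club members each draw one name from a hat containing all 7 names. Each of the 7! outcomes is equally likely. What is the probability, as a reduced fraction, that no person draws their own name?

103/280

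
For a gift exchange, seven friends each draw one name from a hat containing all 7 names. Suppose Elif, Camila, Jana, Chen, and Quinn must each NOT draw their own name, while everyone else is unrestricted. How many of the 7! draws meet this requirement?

2428

Let A_j be the event that the j-th constrained one is fixed. By inclusion-exclusion over the 5 events:
Σ_{j=0}^{5} (-1)^j C(5,j)(7-j)!
= C(5,0)·7! - C(5,1)·6! + C(5,2)·5! - C(5,3)·4! + C(5,4)·3! - C(5,5)·2!
= 5040 - 3600 + 1200 - 240 + 30 - 2
= 2428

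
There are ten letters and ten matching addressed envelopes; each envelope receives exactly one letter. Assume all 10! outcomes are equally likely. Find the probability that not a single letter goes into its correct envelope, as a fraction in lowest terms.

Favorable outcomes: !10 = 1334961.
Total outcomes: 10! = 3628800.
Probability = 1334961/3628800 = 16481/44800.

16481/44800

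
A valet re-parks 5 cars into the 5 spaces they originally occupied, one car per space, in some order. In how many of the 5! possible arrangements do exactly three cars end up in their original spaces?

10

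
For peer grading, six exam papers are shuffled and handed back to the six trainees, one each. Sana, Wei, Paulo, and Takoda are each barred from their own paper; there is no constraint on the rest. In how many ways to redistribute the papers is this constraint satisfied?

362

Inclusion-exclusion on the 4 forbidden self-matches:
Σ_{j=0}^{4} (-1)^j C(4,j)(6-j)!
= C(4,0)·6! - C(4,1)·5! + C(4,2)·4! - C(4,3)·3! + C(4,4)·2!
= 720 - 480 + 144 - 24 + 2
= 362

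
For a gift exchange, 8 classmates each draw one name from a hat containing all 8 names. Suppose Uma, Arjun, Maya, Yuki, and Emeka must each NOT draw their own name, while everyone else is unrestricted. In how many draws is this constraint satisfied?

21234

Let A_j be the event that the j-th constrained one is fixed. By inclusion-exclusion over the 5 events:
Σ_{j=0}^{5} (-1)^j C(5,j)(8-j)!
= C(5,0)·8! - C(5,1)·7! + C(5,2)·6! - C(5,3)·5! + C(5,4)·4! - C(5,5)·3!
= 40320 - 25200 + 7200 - 1200 + 120 - 6
= 21234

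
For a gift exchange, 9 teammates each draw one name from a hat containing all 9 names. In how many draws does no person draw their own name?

133496

The subfactorial !9 = [9!/e] (nearest integer).
9! = 362880, and 362880/e ≈ 133496.09, so !9 = 133496.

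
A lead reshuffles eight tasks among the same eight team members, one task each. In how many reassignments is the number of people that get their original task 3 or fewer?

39549

Sum C(8,i)·!(8-i) for i = 0..3:
  i=0: C(8,0)·!8 = 1·14833 = 14833
  i=1: C(8,1)·!7 = 8·1854 = 14832
  i=2: C(8,2)·!6 = 28·265 = 7420
  i=3: C(8,3)·!5 = 56·44 = 2464
Total = 39549.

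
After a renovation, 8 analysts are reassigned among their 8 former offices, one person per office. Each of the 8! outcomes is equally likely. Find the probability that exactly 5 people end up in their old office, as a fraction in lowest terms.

1/360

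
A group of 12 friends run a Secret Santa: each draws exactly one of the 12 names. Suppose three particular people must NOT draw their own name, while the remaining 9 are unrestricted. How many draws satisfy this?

369774720

Let A_j be the event that the j-th constrained one is fixed. By inclusion-exclusion over the 3 events:
Σ_{j=0}^{3} (-1)^j C(3,j)(12-j)!
= C(3,0)·12! - C(3,1)·11! + C(3,2)·10! - C(3,3)·9!
= 479001600 - 119750400 + 10886400 - 362880
= 369774720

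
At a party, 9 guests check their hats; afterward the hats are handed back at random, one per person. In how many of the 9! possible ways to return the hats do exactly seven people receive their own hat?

Choose which 7 of the 9 are fixed: C(9,7) = 36.
The other 2 form a derangement: !2 = 1.
Total: 36 × 1 = 36.

36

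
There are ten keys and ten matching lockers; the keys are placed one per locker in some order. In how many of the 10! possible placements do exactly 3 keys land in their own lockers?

222480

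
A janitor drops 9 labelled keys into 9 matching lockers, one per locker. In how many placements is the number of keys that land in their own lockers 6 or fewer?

362843

Sum C(9,i)·!(9-i) for i = 0..6:
  i=0: C(9,0)·!9 = 1·133496 = 133496
  i=1: C(9,1)·!8 = 9·14833 = 133497
  i=2: C(9,2)·!7 = 36·1854 = 66744
  i=3: C(9,3)·!6 = 84·265 = 22260
  i=4: C(9,4)·!5 = 126·44 = 5544
  i=5: C(9,5)·!4 = 126·9 = 1134
  i=6: C(9,6)·!3 = 84·2 = 168
Total = 362843.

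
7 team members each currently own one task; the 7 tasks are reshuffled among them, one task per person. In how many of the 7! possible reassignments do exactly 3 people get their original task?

315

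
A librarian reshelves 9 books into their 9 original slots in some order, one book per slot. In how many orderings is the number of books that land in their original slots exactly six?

Choose which 6 of the 9 are fixed: C(9,6) = 84.
The remaining 3 must be deranged: !3 = 2.
Total: 84 × 2 = 168.

168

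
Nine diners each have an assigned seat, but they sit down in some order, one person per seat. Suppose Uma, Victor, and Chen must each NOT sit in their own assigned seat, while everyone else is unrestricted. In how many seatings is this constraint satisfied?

Let A_j be the event that the j-th constrained one is fixed. By inclusion-exclusion over the 3 events:
Σ_{j=0}^{3} (-1)^j C(3,j)(9-j)!
= C(3,0)·9! - C(3,1)·8! + C(3,2)·7! - C(3,3)·6!
= 362880 - 120960 + 15120 - 720
= 256320

256320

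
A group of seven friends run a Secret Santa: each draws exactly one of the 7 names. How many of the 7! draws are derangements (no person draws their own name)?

1854

!7 is the nearest integer to 7!/e.
7! = 5040, and 5040/e ≈ 1854.11, so !7 = 1854.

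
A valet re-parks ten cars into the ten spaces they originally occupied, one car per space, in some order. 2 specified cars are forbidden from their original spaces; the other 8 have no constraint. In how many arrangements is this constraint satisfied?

Inclusion-exclusion on the 2 forbidden self-matches:
Σ_{j=0}^{2} (-1)^j C(2,j)(10-j)!
= C(2,0)·10! - C(2,1)·9! + C(2,2)·8!
= 3628800 - 725760 + 40320
= 2943360

2943360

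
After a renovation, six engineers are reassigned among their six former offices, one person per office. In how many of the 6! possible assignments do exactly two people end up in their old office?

135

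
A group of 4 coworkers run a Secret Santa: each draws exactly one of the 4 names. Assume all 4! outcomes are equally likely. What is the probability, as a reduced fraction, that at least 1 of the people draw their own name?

5/8

Favorable outcomes: Σ_{i≥1} C(4,i)·!(4-i) = 4·2 + 6·1 + 4·0 + 1·1 = 15.
Total outcomes: 4! = 24.
Probability = 15/24 = 5/8.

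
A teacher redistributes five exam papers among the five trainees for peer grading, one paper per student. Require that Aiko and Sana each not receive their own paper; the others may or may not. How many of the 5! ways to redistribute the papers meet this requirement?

Inclusion-exclusion on the 2 forbidden self-matches:
Σ_{j=0}^{2} (-1)^j C(2,j)(5-j)!
= C(2,0)·5! - C(2,1)·4! + C(2,2)·3!
= 120 - 48 + 6
= 78

78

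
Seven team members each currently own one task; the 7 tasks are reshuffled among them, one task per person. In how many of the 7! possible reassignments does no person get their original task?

1854

!7 is the nearest integer to 7!/e.
7! = 5040, and 5040/e ≈ 1854.11, so !7 = 1854.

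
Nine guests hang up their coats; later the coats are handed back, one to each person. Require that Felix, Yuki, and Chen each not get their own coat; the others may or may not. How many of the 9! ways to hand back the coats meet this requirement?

256320

Inclusion-exclusion on the 3 forbidden self-matches:
Σ_{j=0}^{3} (-1)^j C(3,j)(9-j)!
= C(3,0)·9! - C(3,1)·8! + C(3,2)·7! - C(3,3)·6!
= 362880 - 120960 + 15120 - 720
= 256320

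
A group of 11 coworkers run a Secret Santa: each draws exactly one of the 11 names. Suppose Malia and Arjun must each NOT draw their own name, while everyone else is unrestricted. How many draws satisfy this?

33022080

Let A_j be the event that the j-th constrained one is fixed. By inclusion-exclusion over the 2 events:
Σ_{j=0}^{2} (-1)^j C(2,j)(11-j)!
= C(2,0)·11! - C(2,1)·10! + C(2,2)·9!
= 39916800 - 7257600 + 362880
= 33022080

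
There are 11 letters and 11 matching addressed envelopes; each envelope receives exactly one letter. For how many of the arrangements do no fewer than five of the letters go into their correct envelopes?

146114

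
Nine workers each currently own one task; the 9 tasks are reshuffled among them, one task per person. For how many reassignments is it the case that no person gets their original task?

133496

The number of derangements of 9 is !9 = Σ_{k=0}^{9} (-1)^k·9!/k!
= 9! - 9!/1! + 9!/2! - 9!/3! + 9!/4! - 9!/5! + 9!/6! - 9!/7! + 9!/8! - 9!/9!
= 362880 - 362880 + 181440 - 60480 + 15120 - 3024 + 504 - 72 + 9 - 1
= 133496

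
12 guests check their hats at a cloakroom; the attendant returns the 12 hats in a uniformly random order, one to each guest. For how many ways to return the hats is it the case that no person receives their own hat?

Use !n = n·!(n-1) + (-1)^n.
!12 = 12·14684570 + 1 = 176214841

176214841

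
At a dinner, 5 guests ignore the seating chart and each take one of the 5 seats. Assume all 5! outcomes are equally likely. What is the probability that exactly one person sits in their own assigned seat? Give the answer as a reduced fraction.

3/8

Favorable outcomes: C(5,1)·!4 = 5·9 = 45.
Total outcomes: 5! = 120.
Probability = 45/120 = 3/8.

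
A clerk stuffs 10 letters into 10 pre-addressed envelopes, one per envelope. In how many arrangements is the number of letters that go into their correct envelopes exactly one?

1334960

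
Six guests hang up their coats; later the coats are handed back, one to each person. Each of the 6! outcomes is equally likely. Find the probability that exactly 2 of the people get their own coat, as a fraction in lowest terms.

Favorable outcomes: C(6,2)·!4 = 15·9 = 135.
Total outcomes: 6! = 720.
Probability = 135/720 = 3/16.

3/16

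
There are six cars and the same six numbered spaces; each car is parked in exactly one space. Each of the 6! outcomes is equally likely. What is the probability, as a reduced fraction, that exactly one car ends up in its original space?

11/30

Favorable outcomes: C(6,1)·!5 = 6·44 = 264.
Total outcomes: 6! = 720.
Probability = 264/720 = 11/30.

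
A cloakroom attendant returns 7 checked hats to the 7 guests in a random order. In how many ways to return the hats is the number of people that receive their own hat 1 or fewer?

Sum C(7,i)·!(7-i) for i = 0..1:
  i=0: C(7,0)·!7 = 1·1854 = 1854
  i=1: C(7,1)·!6 = 7·265 = 1855
Total = 3709.

3709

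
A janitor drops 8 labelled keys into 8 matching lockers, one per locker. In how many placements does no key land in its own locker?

14833

Recurrence: !8 = 7·(!7 + !6).
!8 = 7·(1854 + 265) = 7·2119 = 14833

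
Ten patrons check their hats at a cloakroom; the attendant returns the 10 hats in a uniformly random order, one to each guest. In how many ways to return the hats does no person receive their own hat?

!10 = 10! · Σ_{k=0}^{10} (-1)^k/k!
= 10! - 10!/1! + 10!/2! - 10!/3! + 10!/4! - 10!/5! + 10!/6! - 10!/7! + 10!/8! - 10!/9! + 10!/10!
= 3628800 - 3628800 + 1814400 - 604800 + 151200 - 30240 + 5040 - 720 + 90 - 10 + 1
= 1334961

1334961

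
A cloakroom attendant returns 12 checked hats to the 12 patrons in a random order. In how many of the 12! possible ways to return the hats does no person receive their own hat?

176214841

The number of derangements of 12 is !12 = Σ_{k=0}^{12} (-1)^k·12!/k!
= 12! - 12!/1! + 12!/2! - 12!/3! + 12!/4! - 12!/5! + 12!/6! - 12!/7! + 12!/8! - 12!/9! + 12!/10! - 12!/11! + 12!/12!
= 479001600 - 479001600 + 239500800 - 79833600 + 19958400 - 3991680 + 665280 - 95040 + 11880 - 1320 + 132 - 12 + 1
= 176214841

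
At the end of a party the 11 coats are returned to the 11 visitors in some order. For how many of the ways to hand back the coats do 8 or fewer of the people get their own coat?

39916744

# with exactly i fixed is C(11,i)·!(11-i); sum over i=0..8:
  i=0: C(11,0)·!11 = 1·14684570 = 14684570
  i=1: C(11,1)·!10 = 11·1334961 = 14684571
  i=2: C(11,2)·!9 = 55·133496 = 7342280
  i=3: C(11,3)·!8 = 165·14833 = 2447445
  i=4: C(11,4)·!7 = 330·1854 = 611820
  i=5: C(11,5)·!6 = 462·265 = 122430
  i=6: C(11,6)·!5 = 462·44 = 20328
  i=7: C(11,7)·!4 = 330·9 = 2970
  i=8: C(11,8)·!3 = 165·2 = 330
Total = 39916744.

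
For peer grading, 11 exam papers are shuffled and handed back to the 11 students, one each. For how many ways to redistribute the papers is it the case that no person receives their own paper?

By inclusion-exclusion, !11 = Σ (-1)^k · 11!/k! for k=0..11
= 11! - 11!/1! + 11!/2! - 11!/3! + 11!/4! - 11!/5! + 11!/6! - 11!/7! + 11!/8! - 11!/9! + 11!/10! - 11!/11!
= 39916800 - 39916800 + 19958400 - 6652800 + 1663200 - 332640 + 55440 - 7920 + 990 - 110 + 11 - 1
= 14684570

14684570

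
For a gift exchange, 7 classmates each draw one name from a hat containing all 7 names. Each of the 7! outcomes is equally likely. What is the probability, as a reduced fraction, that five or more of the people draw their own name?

11/2520

Favorable outcomes: Σ_{i≥5} C(7,i)·!(7-i) = 21·1 + 7·0 + 1·1 = 22.
Total outcomes: 7! = 5040.
Probability = 22/5040 = 11/2520.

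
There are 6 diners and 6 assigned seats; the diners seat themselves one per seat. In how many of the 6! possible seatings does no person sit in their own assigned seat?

265

!6 = 6! · Σ_{k=0}^{6} (-1)^k/k!
= 6! - 6!/1! + 6!/2! - 6!/3! + 6!/4! - 6!/5! + 6!/6!
= 720 - 720 + 360 - 120 + 30 - 6 + 1
= 265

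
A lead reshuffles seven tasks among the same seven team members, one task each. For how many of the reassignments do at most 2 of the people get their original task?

# with exactly i fixed is C(7,i)·!(7-i); sum over i=0..2:
  i=0: C(7,0)·!7 = 1·1854 = 1854
  i=1: C(7,1)·!6 = 7·265 = 1855
  i=2: C(7,2)·!5 = 21·44 = 924
Total = 4633.

4633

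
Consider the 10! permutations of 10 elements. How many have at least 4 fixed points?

Sum C(10,i)·!(10-i) for i = 4..10:
  i=4: C(10,4)·!6 = 210·265 = 55650
  i=5: C(10,5)·!5 = 252·44 = 11088
  i=6: C(10,6)·!4 = 210·9 = 1890
  i=7: C(10,7)·!3 = 120·2 = 240
  i=8: C(10,8)·!2 = 45·1 = 45
  i=9: C(10,9)·!1 = 10·0 = 0
  i=10: C(10,10)·!0 = 1·1 = 1
Total = 68914.

68914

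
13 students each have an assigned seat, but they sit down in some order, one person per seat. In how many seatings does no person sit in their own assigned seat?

Recurrence: !13 = 13·!12 + (-1)^13.
!13 = 13·176214841 - 1 = 2290792932

2290792932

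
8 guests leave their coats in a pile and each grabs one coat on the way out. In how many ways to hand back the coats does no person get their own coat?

The number of derangements of 8 is !8 = Σ_{k=0}^{8} (-1)^k·8!/k!
= 8! - 8!/1! + 8!/2! - 8!/3! + 8!/4! - 8!/5! + 8!/6! - 8!/7! + 8!/8!
= 40320 - 40320 + 20160 - 6720 + 1680 - 336 + 56 - 8 + 1
= 14833

14833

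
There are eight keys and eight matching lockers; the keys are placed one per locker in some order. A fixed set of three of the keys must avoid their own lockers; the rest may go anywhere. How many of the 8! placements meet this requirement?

27240

Inclusion-exclusion on the 3 forbidden self-matches:
Σ_{j=0}^{3} (-1)^j C(3,j)(8-j)!
= C(3,0)·8! - C(3,1)·7! + C(3,2)·6! - C(3,3)·5!
= 40320 - 15120 + 2160 - 120
= 27240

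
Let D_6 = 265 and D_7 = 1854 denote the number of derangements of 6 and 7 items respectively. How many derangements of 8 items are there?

14833

D_8 = (8-1)·(D_7 + D_6) = 7·(1854 + 265) = 7·2119 = 14833.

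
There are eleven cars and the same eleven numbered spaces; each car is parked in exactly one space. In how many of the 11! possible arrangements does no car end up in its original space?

14684570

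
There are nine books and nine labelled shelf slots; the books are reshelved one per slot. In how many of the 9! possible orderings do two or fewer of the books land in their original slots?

333737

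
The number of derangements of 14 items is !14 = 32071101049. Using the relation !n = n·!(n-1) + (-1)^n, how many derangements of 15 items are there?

481066515734

!15 = 15·32071101049 - 1 = 481066515734.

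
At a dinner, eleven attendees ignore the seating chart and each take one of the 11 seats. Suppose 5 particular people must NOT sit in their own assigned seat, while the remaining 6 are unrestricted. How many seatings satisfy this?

25022880

Inclusion-exclusion on the 5 forbidden self-matches:
Σ_{j=0}^{5} (-1)^j C(5,j)(11-j)!
= C(5,0)·11! - C(5,1)·10! + C(5,2)·9! - C(5,3)·8! + C(5,4)·7! - C(5,5)·6!
= 39916800 - 18144000 + 3628800 - 403200 + 25200 - 720
= 25022880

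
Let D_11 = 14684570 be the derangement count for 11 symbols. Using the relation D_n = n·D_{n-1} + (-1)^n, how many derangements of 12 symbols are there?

176214841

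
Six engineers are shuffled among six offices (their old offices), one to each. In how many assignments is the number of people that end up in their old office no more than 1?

529

# with exactly i fixed is C(6,i)·!(6-i); sum over i=0..1:
  i=0: C(6,0)·!6 = 1·265 = 265
  i=1: C(6,1)·!5 = 6·44 = 264
Total = 529.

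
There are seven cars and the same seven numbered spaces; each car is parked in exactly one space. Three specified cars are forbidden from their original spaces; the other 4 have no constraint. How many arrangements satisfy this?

3216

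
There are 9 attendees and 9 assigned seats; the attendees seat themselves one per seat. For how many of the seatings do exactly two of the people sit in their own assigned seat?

Pick the 2 fixed positions: C(9,2) = 36 ways.
The other 7 form a derangement: !7 = 1854.
Total: 36 × 1854 = 66744.

66744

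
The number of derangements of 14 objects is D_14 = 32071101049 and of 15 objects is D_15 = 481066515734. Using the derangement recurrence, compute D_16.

D_16 = (16-1)·(D_15 + D_14) = 15·(481066515734 + 32071101049) = 15·513137616783 = 7697064251745.

7697064251745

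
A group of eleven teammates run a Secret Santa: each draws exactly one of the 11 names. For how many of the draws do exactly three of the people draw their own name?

Choose which 3 of the 11 are fixed: C(11,3) = 165.
The other 8 form a derangement: !8 = 14833.
Total: 165 × 14833 = 2447445.

2447445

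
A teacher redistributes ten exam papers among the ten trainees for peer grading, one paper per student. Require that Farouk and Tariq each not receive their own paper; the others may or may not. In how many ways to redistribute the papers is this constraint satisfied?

Inclusion-exclusion on the 2 forbidden self-matches:
Σ_{j=0}^{2} (-1)^j C(2,j)(10-j)!
= C(2,0)·10! - C(2,1)·9! + C(2,2)·8!
= 3628800 - 725760 + 40320
= 2943360

2943360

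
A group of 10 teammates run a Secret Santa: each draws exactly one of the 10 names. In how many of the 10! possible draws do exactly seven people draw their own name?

240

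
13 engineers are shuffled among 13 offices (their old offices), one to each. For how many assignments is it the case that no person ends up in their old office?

2290792932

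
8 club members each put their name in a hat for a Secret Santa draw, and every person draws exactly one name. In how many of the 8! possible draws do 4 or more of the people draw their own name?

771

Sum C(8,i)·!(8-i) for i = 4..8:
  i=4: C(8,4)·!4 = 70·9 = 630
  i=5: C(8,5)·!3 = 56·2 = 112
  i=6: C(8,6)·!2 = 28·1 = 28
  i=7: C(8,7)·!1 = 8·0 = 0
  i=8: C(8,8)·!0 = 1·1 = 1
Total = 771.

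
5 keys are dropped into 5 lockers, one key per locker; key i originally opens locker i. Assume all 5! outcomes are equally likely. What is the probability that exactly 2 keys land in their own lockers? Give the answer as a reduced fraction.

Favorable outcomes: C(5,2)·!3 = 10·2 = 20.
Total outcomes: 5! = 120.
Probability = 20/120 = 1/6.

1/6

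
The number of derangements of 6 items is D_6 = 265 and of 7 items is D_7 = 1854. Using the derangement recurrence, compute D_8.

14833

D_8 = (8-1)·(D_7 + D_6) = 7·(1854 + 265) = 7·2119 = 14833.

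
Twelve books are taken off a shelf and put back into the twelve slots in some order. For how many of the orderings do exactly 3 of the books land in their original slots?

Choose which 3 of the 12 are fixed: C(12,3) = 220.
The remaining 9 must be deranged: !9 = 133496.
Total: 220 × 133496 = 29369120.

29369120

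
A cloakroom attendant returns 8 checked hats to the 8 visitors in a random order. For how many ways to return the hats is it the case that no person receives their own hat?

Use !n = (n-1)(!(n-1) + !(n-2)).
!8 = 7·(1854 + 265) = 7·2119 = 14833

14833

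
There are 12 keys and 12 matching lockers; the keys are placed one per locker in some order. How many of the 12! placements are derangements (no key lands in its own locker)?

176214841

Recurrence: !12 = 11·(!11 + !10).
!12 = 11·(14684570 + 1334961) = 11·16019531 = 176214841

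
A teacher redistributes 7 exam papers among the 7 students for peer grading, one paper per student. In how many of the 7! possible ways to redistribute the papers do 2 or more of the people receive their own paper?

1331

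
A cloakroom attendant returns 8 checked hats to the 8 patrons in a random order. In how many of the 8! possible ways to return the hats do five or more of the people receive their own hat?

141

Sum C(8,i)·!(8-i) for i = 5..8:
  i=5: C(8,5)·!3 = 56·2 = 112
  i=6: C(8,6)·!2 = 28·1 = 28
  i=7: C(8,7)·!1 = 8·0 = 0
  i=8: C(8,8)·!0 = 1·1 = 1
Total = 141.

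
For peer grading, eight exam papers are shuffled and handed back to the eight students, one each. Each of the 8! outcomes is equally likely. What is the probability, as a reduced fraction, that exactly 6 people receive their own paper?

Favorable outcomes: C(8,6)·!2 = 28·1 = 28.
Total outcomes: 8! = 40320.
Probability = 28/40320 = 1/1440.

1/1440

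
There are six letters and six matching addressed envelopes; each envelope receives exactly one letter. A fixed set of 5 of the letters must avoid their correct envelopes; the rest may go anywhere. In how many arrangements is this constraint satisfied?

309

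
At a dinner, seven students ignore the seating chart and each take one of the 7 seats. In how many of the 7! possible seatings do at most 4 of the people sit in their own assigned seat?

Sum C(7,i)·!(7-i) for i = 0..4:
  i=0: C(7,0)·!7 = 1·1854 = 1854
  i=1: C(7,1)·!6 = 7·265 = 1855
  i=2: C(7,2)·!5 = 21·44 = 924
  i=3: C(7,3)·!4 = 35·9 = 315
  i=4: C(7,4)·!3 = 35·2 = 70
Total = 5018.

5018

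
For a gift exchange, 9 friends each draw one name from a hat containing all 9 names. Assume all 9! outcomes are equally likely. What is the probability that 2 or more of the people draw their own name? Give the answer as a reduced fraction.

95887/362880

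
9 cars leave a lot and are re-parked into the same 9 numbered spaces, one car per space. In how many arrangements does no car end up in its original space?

By inclusion-exclusion, !9 = Σ (-1)^k · 9!/k! for k=0..9
= 9! - 9!/1! + 9!/2! - 9!/3! + 9!/4! - 9!/5! + 9!/6! - 9!/7! + 9!/8! - 9!/9!
= 362880 - 362880 + 181440 - 60480 + 15120 - 3024 + 504 - 72 + 9 - 1
= 133496

133496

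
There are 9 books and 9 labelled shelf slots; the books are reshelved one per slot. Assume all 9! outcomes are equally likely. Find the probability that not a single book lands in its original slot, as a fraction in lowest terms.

16687/45360

Favorable outcomes: !9 = 133496.
Total outcomes: 9! = 362880.
Probability = 133496/362880 = 16687/45360.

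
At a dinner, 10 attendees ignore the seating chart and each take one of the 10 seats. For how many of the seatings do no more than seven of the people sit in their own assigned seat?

Sum C(10,i)·!(10-i) for i = 0..7:
  i=0: C(10,0)·!10 = 1·1334961 = 1334961
  i=1: C(10,1)·!9 = 10·133496 = 1334960
  i=2: C(10,2)·!8 = 45·14833 = 667485
  i=3: C(10,3)·!7 = 120·1854 = 222480
  i=4: C(10,4)·!6 = 210·265 = 55650
  i=5: C(10,5)·!5 = 252·44 = 11088
  i=6: C(10,6)·!4 = 210·9 = 1890
  i=7: C(10,7)·!3 = 120·2 = 240
Total = 3628754.

3628754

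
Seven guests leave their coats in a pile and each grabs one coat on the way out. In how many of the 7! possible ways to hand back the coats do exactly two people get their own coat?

Choose which 2 of the 7 are fixed: C(7,2) = 21.
The other 5 form a derangement: !5 = 44.
Total: 21 × 44 = 924.

924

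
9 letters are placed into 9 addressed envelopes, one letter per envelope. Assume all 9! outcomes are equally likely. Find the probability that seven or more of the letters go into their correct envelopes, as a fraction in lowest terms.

37/362880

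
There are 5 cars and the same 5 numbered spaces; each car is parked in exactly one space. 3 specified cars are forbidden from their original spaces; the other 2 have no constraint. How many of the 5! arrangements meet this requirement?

64

Inclusion-exclusion on the 3 forbidden self-matches:
Σ_{j=0}^{3} (-1)^j C(3,j)(5-j)!
= C(3,0)·5! - C(3,1)·4! + C(3,2)·3! - C(3,3)·2!
= 120 - 72 + 18 - 2
= 64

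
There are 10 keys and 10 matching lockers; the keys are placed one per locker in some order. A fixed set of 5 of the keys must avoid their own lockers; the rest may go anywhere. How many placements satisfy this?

Inclusion-exclusion on the 5 forbidden self-matches:
Σ_{j=0}^{5} (-1)^j C(5,j)(10-j)!
= C(5,0)·10! - C(5,1)·9! + C(5,2)·8! - C(5,3)·7! + C(5,4)·6! - C(5,5)·5!
= 3628800 - 1814400 + 403200 - 50400 + 3600 - 120
= 2170680

2170680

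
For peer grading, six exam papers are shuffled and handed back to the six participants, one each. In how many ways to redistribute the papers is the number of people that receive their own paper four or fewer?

Sum C(6,i)·!(6-i) for i = 0..4:
  i=0: C(6,0)·!6 = 1·265 = 265
  i=1: C(6,1)·!5 = 6·44 = 264
  i=2: C(6,2)·!4 = 15·9 = 135
  i=3: C(6,3)·!3 = 20·2 = 40
  i=4: C(6,4)·!2 = 15·1 = 15
Total = 719.

719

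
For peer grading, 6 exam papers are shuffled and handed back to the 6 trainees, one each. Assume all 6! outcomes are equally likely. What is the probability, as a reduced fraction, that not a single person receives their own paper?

53/144

Favorable outcomes: !6 = 265.
Total outcomes: 6! = 720.
Probability = 265/720 = 53/144.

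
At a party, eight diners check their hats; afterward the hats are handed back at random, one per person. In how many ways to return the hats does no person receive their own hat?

14833

Use !n = n·!(n-1) + (-1)^n.
!8 = 8·1854 + 1 = 14833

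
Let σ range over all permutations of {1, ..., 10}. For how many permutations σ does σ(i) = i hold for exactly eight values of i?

Pick the 8 fixed positions: C(10,8) = 45 ways.
The remaining 2 must be deranged: !2 = 1.
Total: 45 × 1 = 45.

45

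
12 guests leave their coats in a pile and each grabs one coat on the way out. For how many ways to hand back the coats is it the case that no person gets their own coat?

176214841

The subfactorial !12 = [12!/e] (nearest integer).
12! = 479001600, and 479001600/e ≈ 176214840.93, so !12 = 176214841.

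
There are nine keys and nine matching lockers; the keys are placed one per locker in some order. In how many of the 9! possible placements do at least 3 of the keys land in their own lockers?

29143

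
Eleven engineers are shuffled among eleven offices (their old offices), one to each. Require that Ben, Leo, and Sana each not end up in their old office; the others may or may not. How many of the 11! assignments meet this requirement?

Inclusion-exclusion on the 3 forbidden self-matches:
Σ_{j=0}^{3} (-1)^j C(3,j)(11-j)!
= C(3,0)·11! - C(3,1)·10! + C(3,2)·9! - C(3,3)·8!
= 39916800 - 10886400 + 1088640 - 40320
= 30078720

30078720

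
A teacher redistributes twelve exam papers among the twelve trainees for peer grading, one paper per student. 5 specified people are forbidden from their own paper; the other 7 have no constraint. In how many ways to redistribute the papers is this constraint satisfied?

312273360

Let A_j be the event that the j-th constrained one is fixed. By inclusion-exclusion over the 5 events:
Σ_{j=0}^{5} (-1)^j C(5,j)(12-j)!
= C(5,0)·12! - C(5,1)·11! + C(5,2)·10! - C(5,3)·9! + C(5,4)·8! - C(5,5)·7!
= 479001600 - 199584000 + 36288000 - 3628800 + 201600 - 5040
= 312273360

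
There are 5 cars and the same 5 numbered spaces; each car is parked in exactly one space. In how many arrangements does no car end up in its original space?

44

!5 is the nearest integer to 5!/e.
5! = 120, and 120/e ≈ 44.15, so !5 = 44.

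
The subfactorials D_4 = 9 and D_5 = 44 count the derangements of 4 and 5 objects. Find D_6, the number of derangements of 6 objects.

265

D_6 = (6-1)·(D_5 + D_4) = 5·(44 + 9) = 5·53 = 265.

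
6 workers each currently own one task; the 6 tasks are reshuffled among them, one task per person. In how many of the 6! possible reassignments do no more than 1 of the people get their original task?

# with exactly i fixed is C(6,i)·!(6-i); sum over i=0..1:
  i=0: C(6,0)·!6 = 1·265 = 265
  i=1: C(6,1)·!5 = 6·44 = 264
Total = 529.

529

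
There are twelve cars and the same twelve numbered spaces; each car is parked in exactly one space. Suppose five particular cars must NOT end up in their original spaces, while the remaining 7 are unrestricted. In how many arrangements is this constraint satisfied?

312273360

Inclusion-exclusion on the 5 forbidden self-matches:
Σ_{j=0}^{5} (-1)^j C(5,j)(12-j)!
= C(5,0)·12! - C(5,1)·11! + C(5,2)·10! - C(5,3)·9! + C(5,4)·8! - C(5,5)·7!
= 479001600 - 199584000 + 36288000 - 3628800 + 201600 - 5040
= 312273360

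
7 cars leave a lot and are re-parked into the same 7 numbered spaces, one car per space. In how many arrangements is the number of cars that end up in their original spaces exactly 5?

21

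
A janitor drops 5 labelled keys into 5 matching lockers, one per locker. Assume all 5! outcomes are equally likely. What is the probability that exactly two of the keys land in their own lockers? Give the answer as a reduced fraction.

1/6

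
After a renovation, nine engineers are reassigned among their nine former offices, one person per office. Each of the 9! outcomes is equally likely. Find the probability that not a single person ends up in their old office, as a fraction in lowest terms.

16687/45360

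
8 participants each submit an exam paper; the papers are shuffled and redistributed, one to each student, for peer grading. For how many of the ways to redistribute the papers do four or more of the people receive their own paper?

771

# with exactly i fixed is C(8,i)·!(8-i); sum over i=4..8:
  i=4: C(8,4)·!4 = 70·9 = 630
  i=5: C(8,5)·!3 = 56·2 = 112
  i=6: C(8,6)·!2 = 28·1 = 28
  i=7: C(8,7)·!1 = 8·0 = 0
  i=8: C(8,8)·!0 = 1·1 = 1
Total = 771.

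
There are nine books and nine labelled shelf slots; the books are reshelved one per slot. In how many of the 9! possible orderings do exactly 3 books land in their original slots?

Pick the 3 fixed positions: C(9,3) = 84 ways.
The remaining 6 must be deranged: !6 = 265.
Total: 84 × 265 = 22260.

22260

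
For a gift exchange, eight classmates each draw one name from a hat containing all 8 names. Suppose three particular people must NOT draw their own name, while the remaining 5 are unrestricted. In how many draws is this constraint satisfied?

27240

Let A_j be the event that the j-th constrained one is fixed. By inclusion-exclusion over the 3 events:
Σ_{j=0}^{3} (-1)^j C(3,j)(8-j)!
= C(3,0)·8! - C(3,1)·7! + C(3,2)·6! - C(3,3)·5!
= 40320 - 15120 + 2160 - 120
= 27240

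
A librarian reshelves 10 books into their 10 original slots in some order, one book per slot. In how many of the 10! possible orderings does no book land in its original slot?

The subfactorial !10 = [10!/e] (nearest integer).
10! = 3628800, and 3628800/e ≈ 1334960.92, so !10 = 1334961.

1334961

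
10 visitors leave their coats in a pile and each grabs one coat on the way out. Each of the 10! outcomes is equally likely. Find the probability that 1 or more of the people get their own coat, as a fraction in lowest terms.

Favorable outcomes: Σ_{i≥1} C(10,i)·!(10-i) = 10·133496 + 45·14833 + 120·1854 + 210·265 + 252·44 + 210·9 + 120·2 + 45·1 + 10·0 + 1·1 = 2293839.
Total outcomes: 10! = 3628800.
Probability = 2293839/3628800 = 28319/44800.

28319/44800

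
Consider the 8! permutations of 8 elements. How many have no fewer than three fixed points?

3235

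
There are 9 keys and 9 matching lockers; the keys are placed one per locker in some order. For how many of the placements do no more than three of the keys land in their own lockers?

355997

# with exactly i fixed is C(9,i)·!(9-i); sum over i=0..3:
  i=0: C(9,0)·!9 = 1·133496 = 133496
  i=1: C(9,1)·!8 = 9·14833 = 133497
  i=2: C(9,2)·!7 = 36·1854 = 66744
  i=3: C(9,3)·!6 = 84·265 = 22260
Total = 355997.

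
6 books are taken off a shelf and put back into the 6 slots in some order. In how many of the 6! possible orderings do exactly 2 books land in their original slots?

Choose which 2 of the 6 are fixed: C(6,2) = 15.
The remaining 4 must be deranged: !4 = 9.
Total: 15 × 9 = 135.

135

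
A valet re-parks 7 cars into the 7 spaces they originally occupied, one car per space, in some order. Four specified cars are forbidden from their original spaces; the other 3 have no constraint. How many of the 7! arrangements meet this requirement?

Let A_j be the event that the j-th constrained one is fixed. By inclusion-exclusion over the 4 events:
Σ_{j=0}^{4} (-1)^j C(4,j)(7-j)!
= C(4,0)·7! - C(4,1)·6! + C(4,2)·5! - C(4,3)·4! + C(4,4)·3!
= 5040 - 2880 + 720 - 96 + 6
= 2790

2790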